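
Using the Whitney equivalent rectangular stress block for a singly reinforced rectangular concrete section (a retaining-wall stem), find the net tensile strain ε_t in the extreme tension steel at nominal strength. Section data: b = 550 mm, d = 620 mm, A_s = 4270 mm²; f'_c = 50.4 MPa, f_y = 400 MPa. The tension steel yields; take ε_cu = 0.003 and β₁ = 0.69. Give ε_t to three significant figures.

ε_t ≈ 0.0147

a = A_s f_y/(0.85 f'_c b) = 72.49 mm.
β₁ = 0.69, so c = a/β₁ = 72.49/0.69 = 105.06 mm.
From the linear strain diagram with ε_cu = 0.003: ε_t = 0.003 (d − c)/c = 0.003 × (620 − 105.06)/105.06 = 0.0147.
Since ε_t ≥ 0.005, the section is tension-controlled.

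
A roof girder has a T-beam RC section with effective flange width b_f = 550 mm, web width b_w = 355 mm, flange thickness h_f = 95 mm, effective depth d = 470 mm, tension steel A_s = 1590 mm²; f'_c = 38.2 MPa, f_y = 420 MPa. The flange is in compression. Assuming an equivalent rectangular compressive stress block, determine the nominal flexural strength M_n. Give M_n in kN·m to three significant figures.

Tension: T = A_s f_y = 1590 × 420 = 667800 N.
Try a within the flange: a = T/(0.85 f'_c b_f) = 667800/(0.85 × 38.2 × 550) = 37.39 mm.
Since a = 37.39 ≤ h_f = 95 mm, the stress block lies entirely in the flange; analyse as a rectangular beam of width b_f.
M_n = T(d − a/2) = 667800 × (470 − 18.695) = 301.38 × 10⁶ N·mm.
M_n = 301.38 kN·m.

M_n ≈ 301 kN·m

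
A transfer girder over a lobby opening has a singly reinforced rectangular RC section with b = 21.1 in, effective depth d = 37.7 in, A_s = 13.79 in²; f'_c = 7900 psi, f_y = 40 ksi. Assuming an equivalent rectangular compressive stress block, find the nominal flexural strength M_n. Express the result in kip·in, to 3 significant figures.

M_n ≈ 19700 kip·in

T = A_s f_y = 13.79 × 40 = 551.6 kips.
a = T/(0.85 f'_c b) = 551.6/(0.85 × 7.9 × 21.1) = 3.893 in.
M_n = T(d − a/2) = 551.6 × (37.7 − 1.9465) = 19721.6 kip·in.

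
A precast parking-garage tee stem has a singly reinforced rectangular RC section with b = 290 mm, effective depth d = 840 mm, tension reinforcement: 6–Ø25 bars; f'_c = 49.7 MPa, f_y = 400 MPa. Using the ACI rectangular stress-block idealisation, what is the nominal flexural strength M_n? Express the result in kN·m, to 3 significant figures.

A_s = 6 × 491 = 2946 mm².
T = A_s f_y = 2946 × 400 = 1178400 N = 1178.4 kN.
From C = T: a = T/(0.85 f'_c b) = 1178400/(0.85 × 49.7 × 290) = 96.19 mm.
M_n = T(d − a/2) = 1178.4 kN × (840 − 48.095) mm = 933.18 kN·m.

M_n ≈ 933 kN·m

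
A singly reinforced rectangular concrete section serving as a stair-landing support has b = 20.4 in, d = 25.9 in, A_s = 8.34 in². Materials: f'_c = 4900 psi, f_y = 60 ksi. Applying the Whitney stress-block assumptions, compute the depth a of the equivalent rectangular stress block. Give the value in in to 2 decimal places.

T = A_s f_y = 8.34 × 60 = 500.4 kips.
a = T/(0.85 f'_c b) = 500.4/(0.85 × 4.9 × 20.4) = 5.89 in.

a ≈ 5.89 in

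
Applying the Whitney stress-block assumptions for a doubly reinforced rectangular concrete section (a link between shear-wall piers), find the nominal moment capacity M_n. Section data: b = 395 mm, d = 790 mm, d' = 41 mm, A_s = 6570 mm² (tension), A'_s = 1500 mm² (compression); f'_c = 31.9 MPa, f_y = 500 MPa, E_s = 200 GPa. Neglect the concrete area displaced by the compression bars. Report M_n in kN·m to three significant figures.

M_n ≈ 2260 kN·m

Assume both tension and compression steel yield.
Net tension couple steel: A_s − A'_s = 5070 mm².
a = (A_s − A'_s) f_y / (0.85 f'_c b) = 2535000/(0.85 × 31.9 × 395) = 236.69 mm.
c = a/β₁ = 236.69/0.822 = 287.94 mm; ε'_s = 0.003(c − d')/c = 0.0026 ≥ f_y/E_s = 0.0025, so compression steel does yield.
M_n = (A_s − A'_s) f_y (d − a/2) + A'_s f_y (d − d') = [2535000 × (790 − 118.345) + 750000 × (790 − 41)] × 10⁻⁶ = 1702.65 + 561.75 = 2264.40 kN·m.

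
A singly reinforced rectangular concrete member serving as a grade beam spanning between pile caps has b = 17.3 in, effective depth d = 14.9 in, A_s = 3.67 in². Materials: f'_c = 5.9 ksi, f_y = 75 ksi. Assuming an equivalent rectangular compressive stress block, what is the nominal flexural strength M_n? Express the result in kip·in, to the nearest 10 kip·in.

M_n ≈ 3660 kip·in

T = A_s f_y = 3.67 × 75 = 275.25 kips.
a = T/(0.85 f'_c b) = 275.25/(0.85 × 5.9 × 17.3) = 3.173 in.
M_n = T(d − a/2) = 275.25 × (14.9 − 1.5865) = 3664.5 kip·in.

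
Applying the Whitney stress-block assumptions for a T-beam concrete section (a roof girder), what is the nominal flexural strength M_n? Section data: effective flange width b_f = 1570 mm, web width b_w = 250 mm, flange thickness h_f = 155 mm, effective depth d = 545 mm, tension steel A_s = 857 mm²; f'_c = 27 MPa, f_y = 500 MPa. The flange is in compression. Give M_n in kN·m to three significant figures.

Tension: T = A_s f_y = 857 × 500 = 428500 N.
Try a within the flange: a = T/(0.85 f'_c b_f) = 428500/(0.85 × 27 × 1570) = 11.89 mm.
Since a = 11.89 ≤ h_f = 155 mm, the stress block lies entirely in the flange; analyse as a rectangular beam of width b_f.
M_n = T(d − a/2) = 428500 × (545 − 5.945) = 230.99 × 10⁶ N·mm.
M_n = 230.99 kN·m.

M_n ≈ 231 kN·m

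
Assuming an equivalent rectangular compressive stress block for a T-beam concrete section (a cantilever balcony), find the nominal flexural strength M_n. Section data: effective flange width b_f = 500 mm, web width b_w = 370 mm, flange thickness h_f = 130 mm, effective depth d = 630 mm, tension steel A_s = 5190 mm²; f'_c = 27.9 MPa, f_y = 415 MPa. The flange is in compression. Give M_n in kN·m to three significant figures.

Tension: T = A_s f_y = 5190 × 415 = 2153850 N.
Try a within the flange: a = T/(0.85 f'_c b_f) = 2153850/(0.85 × 27.9 × 500) = 181.64 mm.
a = 181.64 > h_f = 130 mm: the block extends into the web. Split into flange-overhang and web parts.
C_f = 0.85 f'_c (b_f − b_w) h_f = 0.85 × 27.9 × (500 − 370) × 130 = 400784 N.
Remaining web compression depth: a_w = (T − C_f)/(0.85 f'_c b_w) = (2153850 − 400784)/(0.85 × 27.9 × 370) = 199.79 mm.
M_n = C_f(d − h_f/2) + (T − C_f)(d − a_w/2) = 400784 × (630 − 65) + 1753066 × (630 − 99.895) = 226.44 + 929.31 = 1155.75 × 10⁶ N·mm.
M_n = 1155.75 kN·m.

M_n ≈ 1160 kN·m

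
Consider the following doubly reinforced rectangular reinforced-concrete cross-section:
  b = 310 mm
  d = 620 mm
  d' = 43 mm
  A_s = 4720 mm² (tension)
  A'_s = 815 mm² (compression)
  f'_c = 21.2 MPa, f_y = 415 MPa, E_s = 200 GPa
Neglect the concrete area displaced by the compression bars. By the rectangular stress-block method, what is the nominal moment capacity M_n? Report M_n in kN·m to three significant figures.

M_n ≈ 965 kN·m

Assume both tension and compression steel yield.
Net tension couple steel: A_s − A'_s = 3905 mm².
a = (A_s − A'_s) f_y / (0.85 f'_c b) = 1620575/(0.85 × 21.2 × 310) = 290.10 mm.
c = a/β₁ = 290.10/0.85 = 341.29 mm; ε'_s = 0.003(c − d')/c = 0.0026 ≥ f_y/E_s = 0.0021, so compression steel does yield.
M_n = (A_s − A'_s) f_y (d − a/2) + A'_s f_y (d − d') = [1620575 × (620 − 145.05) + 338225 × (620 − 43)] × 10⁻⁶ = 769.69 + 195.16 = 964.85 kN·m.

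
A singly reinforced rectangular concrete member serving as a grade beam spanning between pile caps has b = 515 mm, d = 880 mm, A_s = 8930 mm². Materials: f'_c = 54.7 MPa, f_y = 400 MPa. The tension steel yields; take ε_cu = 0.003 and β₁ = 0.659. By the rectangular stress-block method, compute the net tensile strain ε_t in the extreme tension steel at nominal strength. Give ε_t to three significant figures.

ε_t ≈ 0.00866

a = A_s f_y/(0.85 f'_c b) = 149.18 mm.
β₁ = 0.659, so c = a/β₁ = 149.18/0.659 = 226.37 mm.
From the linear strain diagram with ε_cu = 0.003: ε_t = 0.003 (d − c)/c = 0.003 × (880 − 226.37)/226.37 = 0.00866.
Since ε_t ≥ 0.005, the section is tension-controlled.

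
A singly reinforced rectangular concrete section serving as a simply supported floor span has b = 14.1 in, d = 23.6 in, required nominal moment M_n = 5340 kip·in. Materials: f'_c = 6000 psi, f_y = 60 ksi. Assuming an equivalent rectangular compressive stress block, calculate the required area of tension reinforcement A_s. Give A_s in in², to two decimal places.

A_s ≈ 4.06 in²

From M_n = 0.85 f'_c a b (d − a/2):
a = d − √(d² − 2M_n/(0.85 f'_c b)) = 23.6 − √(23.6² − 2 × 5340/(0.85 × 6 × 14.1)) = 3.390 in.
A_s = 0.85 f'_c a b / f_y = 0.85 × 6 × 3.390 × 14.1 / 60 = 4.063 in².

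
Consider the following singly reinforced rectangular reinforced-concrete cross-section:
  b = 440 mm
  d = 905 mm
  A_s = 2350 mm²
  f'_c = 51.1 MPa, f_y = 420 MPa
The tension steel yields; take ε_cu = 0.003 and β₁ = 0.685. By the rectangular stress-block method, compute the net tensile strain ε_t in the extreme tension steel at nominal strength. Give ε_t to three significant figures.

ε_t ≈ 0.0330

a = A_s f_y/(0.85 f'_c b) = 51.64 mm.
β₁ = 0.685, so c = a/β₁ = 51.64/0.685 = 75.39 mm.
From the linear strain diagram with ε_cu = 0.003: ε_t = 0.003 (d − c)/c = 0.003 × (905 − 75.39)/75.39 = 0.0330.
Since ε_t ≥ 0.005, the section is tension-controlled.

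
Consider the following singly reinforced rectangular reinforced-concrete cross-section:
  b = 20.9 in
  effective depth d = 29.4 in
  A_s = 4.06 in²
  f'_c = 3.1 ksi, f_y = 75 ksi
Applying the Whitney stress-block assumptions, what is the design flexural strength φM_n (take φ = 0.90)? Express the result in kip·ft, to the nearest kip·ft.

T = A_s f_y = 4.06 × 75 = 304.5 kips.
a = T/(0.85 f'_c b) = 304.5/(0.85 × 3.1 × 20.9) = 5.529 in.
M_n = T(d − a/2) = 304.5 × (29.4 − 2.7645) = 8110.5 kip·in = 8110.5/12 = 675.88 kip·ft.
φM_n = 0.90 × 675.88 = 608.29 kip·ft.

φM_n ≈ 608 kip·ft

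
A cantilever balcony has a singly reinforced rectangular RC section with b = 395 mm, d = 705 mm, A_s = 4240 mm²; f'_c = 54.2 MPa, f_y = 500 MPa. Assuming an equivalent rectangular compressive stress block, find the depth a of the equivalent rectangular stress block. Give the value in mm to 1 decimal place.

a ≈ 116.5 mm

T = A_s f_y = 4240 × 500 = 2120000 N = 2120 kN.
Setting C = 0.85 f'_c a b equal to T: a = 2120000/(0.85 × 54.2 × 395) = 116.5 mm.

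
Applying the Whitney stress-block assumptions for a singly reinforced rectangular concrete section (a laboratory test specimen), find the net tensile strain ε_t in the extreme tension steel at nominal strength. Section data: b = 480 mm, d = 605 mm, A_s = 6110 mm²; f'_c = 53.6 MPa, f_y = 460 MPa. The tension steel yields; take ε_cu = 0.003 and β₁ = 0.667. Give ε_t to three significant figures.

a = A_s f_y/(0.85 f'_c b) = 128.52 mm.
β₁ = 0.667, so c = a/β₁ = 128.52/0.667 = 192.68 mm.
From the linear strain diagram with ε_cu = 0.003: ε_t = 0.003 (d − c)/c = 0.003 × (605 − 192.68)/192.68 = 0.00642.
Since ε_t ≥ 0.005, the section is tension-controlled.

ε_t ≈ 0.00642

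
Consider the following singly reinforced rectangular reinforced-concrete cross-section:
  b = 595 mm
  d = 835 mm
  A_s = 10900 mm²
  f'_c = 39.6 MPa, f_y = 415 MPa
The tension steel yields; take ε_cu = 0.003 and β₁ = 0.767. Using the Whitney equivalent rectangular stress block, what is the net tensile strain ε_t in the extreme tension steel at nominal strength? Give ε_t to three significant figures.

ε_t ≈ 0.00551

a = A_s f_y/(0.85 f'_c b) = 225.86 mm.
β₁ = 0.767, so c = a/β₁ = 225.86/0.767 = 294.47 mm.
From the linear strain diagram with ε_cu = 0.003: ε_t = 0.003 (d − c)/c = 0.003 × (835 − 294.47)/294.47 = 0.00551.
Since ε_t ≥ 0.005, the section is tension-controlled.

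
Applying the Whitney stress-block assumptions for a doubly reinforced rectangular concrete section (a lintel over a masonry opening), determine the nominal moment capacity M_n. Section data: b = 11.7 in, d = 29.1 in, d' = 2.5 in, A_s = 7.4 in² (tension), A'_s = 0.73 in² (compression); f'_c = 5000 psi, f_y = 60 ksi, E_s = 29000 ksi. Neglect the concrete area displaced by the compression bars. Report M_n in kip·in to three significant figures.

Assume both steels yield.
a = (A_s − A'_s) f_y/(0.85 f'_c b) = (7.4 − 0.73) × 60/(0.85 × 5 × 11.7) = 8.048 in.
c = a/β₁ = 8.048/0.8 = 10.060 in; ε'_s = 0.003(c − d')/c = 0.0023 ≥ ε_y = 0.0021, so the compression steel yields.
M_n = (A_s − A'_s) f_y (d − a/2) + A'_s f_y (d − d') = 400.2 × (29.1 − 4.024) + 43.8 × (29.1 − 2.5) = 10035.4 + 1165.1 = 11200.5 kip·in.

M_n ≈ 11200 kip·in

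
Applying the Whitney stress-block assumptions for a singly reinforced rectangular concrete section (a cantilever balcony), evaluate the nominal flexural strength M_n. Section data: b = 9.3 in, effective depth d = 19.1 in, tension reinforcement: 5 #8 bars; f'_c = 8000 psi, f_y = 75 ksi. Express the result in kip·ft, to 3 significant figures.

M_n ≈ 414 kip·ft

A_s = 5 × 0.79 = 3.95 in².
T = A_s f_y = 3.95 × 75 = 296.25 kips.
a = T/(0.85 f'_c b) = 296.25/(0.85 × 8 × 9.3) = 4.685 in.
M_n = T(d − a/2) = 296.25 × (19.1 − 2.3425) = 4964.4 kip·in = 4964.4/12 = 413.70 kip·ft.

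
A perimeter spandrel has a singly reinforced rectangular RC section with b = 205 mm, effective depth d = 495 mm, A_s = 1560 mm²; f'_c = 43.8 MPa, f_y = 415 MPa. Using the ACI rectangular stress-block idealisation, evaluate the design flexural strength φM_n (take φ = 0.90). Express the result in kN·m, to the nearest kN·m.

T = A_s f_y = 1560 × 415 = 647400 N = 647.4 kN.
From C = T: a = T/(0.85 f'_c b) = 647400/(0.85 × 43.8 × 205) = 84.83 mm.
M_n = T(d − a/2) = 647.4 kN × (495 − 42.415) mm = 293.00 kN·m.
φM_n = 0.90 × 293.00 = 263.70 kN·m.

φM_n ≈ 264 kN·m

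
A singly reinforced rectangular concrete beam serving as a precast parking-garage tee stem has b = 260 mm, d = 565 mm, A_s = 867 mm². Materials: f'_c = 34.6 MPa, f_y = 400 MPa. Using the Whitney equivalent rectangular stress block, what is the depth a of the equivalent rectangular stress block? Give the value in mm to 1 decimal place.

T = A_s f_y = 867 × 400 = 346800 N = 346.8 kN.
Setting C = 0.85 f'_c a b equal to T: a = 346800/(0.85 × 34.6 × 260) = 45.4 mm.

a ≈ 45.4 mm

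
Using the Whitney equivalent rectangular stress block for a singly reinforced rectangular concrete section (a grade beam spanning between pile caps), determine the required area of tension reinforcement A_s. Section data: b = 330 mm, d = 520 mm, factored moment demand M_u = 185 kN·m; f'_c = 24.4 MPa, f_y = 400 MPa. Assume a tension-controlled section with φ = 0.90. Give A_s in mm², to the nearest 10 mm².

M_n = M_u/φ = 185/0.90 = 205.556 kN·m.
With M_n = 0.85 f'_c a b (d − a/2), solve the quadratic for a:
a = d − √(d² − 2M_n/(0.85 f'_c b)) = 520 − √(520² − 2 × 205.556×10⁶/(0.85 × 24.4 × 330)) = 61.38 mm.
A_s = 0.85 f'_c a b / f_y = 0.85 × 24.4 × 61.38 × 330 / 400 = 1050.2 mm².

A_s ≈ 1050 mm²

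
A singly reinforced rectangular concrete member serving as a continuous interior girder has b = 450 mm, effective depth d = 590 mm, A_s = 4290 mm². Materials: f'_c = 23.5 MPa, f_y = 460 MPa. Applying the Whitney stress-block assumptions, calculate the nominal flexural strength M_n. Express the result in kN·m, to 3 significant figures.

M_n ≈ 948 kN·m

T = A_s f_y = 4290 × 460 = 1973400 N = 1973.4 kN.
From C = T: a = T/(0.85 f'_c b) = 1973400/(0.85 × 23.5 × 450) = 219.54 mm.
M_n = T(d − a/2) = 1973.4 kN × (590 − 109.77) mm = 947.69 kN·m.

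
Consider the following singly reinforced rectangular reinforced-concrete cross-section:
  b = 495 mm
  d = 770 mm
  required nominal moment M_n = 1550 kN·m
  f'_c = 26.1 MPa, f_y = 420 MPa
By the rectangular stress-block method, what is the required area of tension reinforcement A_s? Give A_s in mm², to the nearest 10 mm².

With M_n = 0.85 f'_c a b (d − a/2), solve the quadratic for a:
a = d − √(d² − 2M_n/(0.85 f'_c b)) = 770 − √(770² − 2 × 1550×10⁶/(0.85 × 26.1 × 495)) = 212.68 mm.
A_s = 0.85 f'_c a b / f_y = 0.85 × 26.1 × 212.68 × 495 / 420 = 5560.9 mm².

A_s ≈ 5560 mm²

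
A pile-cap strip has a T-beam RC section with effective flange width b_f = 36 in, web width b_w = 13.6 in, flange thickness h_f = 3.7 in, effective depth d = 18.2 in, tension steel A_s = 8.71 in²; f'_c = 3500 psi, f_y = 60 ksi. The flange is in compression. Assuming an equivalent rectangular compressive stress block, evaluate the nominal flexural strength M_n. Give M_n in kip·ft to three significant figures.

Tension: T = A_s f_y = 8.71 × 60 = 522.6 kips.
Try a within the flange: a = T/(0.85 f'_c b_f) = 522.6/(0.85 × 3.5 × 36) = 4.880 in.
a = 4.880 > h_f = 3.7 in: the block extends into the web. Split into flange-overhang and web parts.
C_f = 0.85 f'_c (b_f − b_w) h_f = 0.85 × 3.5 × (36 − 13.6) × 3.7 = 246.6 kips.
Remaining web compression depth: a_w = (T − C_f)/(0.85 f'_c b_w) = (522.6 − 246.6)/(0.85 × 3.5 × 13.6) = 6.822 in.
M_n = C_f(d − h_f/2) + (T − C_f)(d − a_w/2) = 246.6 × (18.2 − 1.85) + 276 × (18.2 − 3.411) = 4031.9 + 4081.8 = 8113.7 kip·in.
M_n = 8113.7/12 = 676.14 kip·ft.

M_n ≈ 676 kip·ft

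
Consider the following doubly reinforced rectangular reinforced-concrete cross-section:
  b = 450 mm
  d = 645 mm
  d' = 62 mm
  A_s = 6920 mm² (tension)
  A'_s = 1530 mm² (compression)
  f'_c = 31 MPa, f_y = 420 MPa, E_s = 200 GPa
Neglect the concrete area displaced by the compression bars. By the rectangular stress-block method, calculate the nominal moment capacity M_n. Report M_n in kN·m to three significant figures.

Assume both tension and compression steel yield.
Net tension couple steel: A_s − A'_s = 5390 mm².
a = (A_s − A'_s) f_y / (0.85 f'_c b) = 2263800/(0.85 × 31 × 450) = 190.92 mm.
c = a/β₁ = 190.92/0.829 = 230.30 mm; ε'_s = 0.003(c − d')/c = 0.0022 ≥ f_y/E_s = 0.0021, so compression steel does yield.
M_n = (A_s − A'_s) f_y (d − a/2) + A'_s f_y (d − d') = [2263800 × (645 − 95.46) + 642600 × (645 − 62)] × 10⁻⁶ = 1244.05 + 374.64 = 1618.69 kN·m.

M_n ≈ 1620 kN·m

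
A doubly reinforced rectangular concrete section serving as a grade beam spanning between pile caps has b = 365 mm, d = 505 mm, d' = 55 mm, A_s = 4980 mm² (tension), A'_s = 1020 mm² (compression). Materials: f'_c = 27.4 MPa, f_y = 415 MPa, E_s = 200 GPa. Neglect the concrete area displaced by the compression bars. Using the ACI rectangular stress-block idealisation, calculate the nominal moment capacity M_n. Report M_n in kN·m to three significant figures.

Assume both tension and compression steel yield.
Net tension couple steel: A_s − A'_s = 3960 mm².
a = (A_s − A'_s) f_y / (0.85 f'_c b) = 1643400/(0.85 × 27.4 × 365) = 193.32 mm.
c = a/β₁ = 193.32/0.85 = 227.44 mm; ε'_s = 0.003(c − d')/c = 0.0023 ≥ f_y/E_s = 0.0021, so compression steel does yield.
M_n = (A_s − A'_s) f_y (d − a/2) + A'_s f_y (d − d') = [1643400 × (505 − 96.66) + 423300 × (505 − 55)] × 10⁻⁶ = 671.07 + 190.49 = 861.56 kN·m.

M_n ≈ 862 kN·m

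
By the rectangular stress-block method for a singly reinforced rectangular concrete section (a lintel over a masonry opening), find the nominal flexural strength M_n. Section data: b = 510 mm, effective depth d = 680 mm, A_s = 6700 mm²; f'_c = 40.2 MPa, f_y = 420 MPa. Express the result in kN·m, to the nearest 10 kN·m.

T = A_s f_y = 6700 × 420 = 2814000 N = 2814 kN.
From C = T: a = T/(0.85 f'_c b) = 2814000/(0.85 × 40.2 × 510) = 161.48 mm.
M_n = T(d − a/2) = 2814 kN × (680 − 80.74) mm = 1686.32 kN·m.

M_n ≈ 1690 kN·m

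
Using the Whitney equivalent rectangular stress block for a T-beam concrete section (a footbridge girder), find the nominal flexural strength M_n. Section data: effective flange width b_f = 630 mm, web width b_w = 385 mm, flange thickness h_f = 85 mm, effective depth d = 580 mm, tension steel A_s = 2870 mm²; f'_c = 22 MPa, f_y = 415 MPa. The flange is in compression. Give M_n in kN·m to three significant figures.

Tension: T = A_s f_y = 2870 × 415 = 1191050 N.
Try a within the flange: a = T/(0.85 f'_c b_f) = 1191050/(0.85 × 22 × 630) = 101.10 mm.
a = 101.10 > h_f = 85 mm: the block extends into the web. Split into flange-overhang and web parts.
C_f = 0.85 f'_c (b_f − b_w) h_f = 0.85 × 22 × (630 − 385) × 85 = 389428 N.
Remaining web compression depth: a_w = (T − C_f)/(0.85 f'_c b_w) = (1191050 − 389428)/(0.85 × 22 × 385) = 111.34 mm.
M_n = C_f(d − h_f/2) + (T − C_f)(d − a_w/2) = 389428 × (580 − 42.5) + 801622 × (580 − 55.67) = 209.32 + 420.31 = 629.63 × 10⁶ N·mm.
M_n = 629.63 kN·m.

M_n ≈ 630 kN·m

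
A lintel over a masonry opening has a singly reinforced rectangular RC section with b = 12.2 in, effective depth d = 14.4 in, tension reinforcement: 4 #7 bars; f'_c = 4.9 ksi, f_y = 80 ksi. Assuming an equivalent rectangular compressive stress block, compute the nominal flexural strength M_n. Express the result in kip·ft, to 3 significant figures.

M_n ≈ 200 kip·ft

A_s = 4 × 0.6 = 2.4 in².
T = A_s f_y = 2.4 × 80 = 192 kips.
a = T/(0.85 f'_c b) = 192/(0.85 × 4.9 × 12.2) = 3.779 in.
M_n = T(d − a/2) = 192 × (14.4 − 1.8895) = 2402.0 kip·in = 2402.0/12 = 200.17 kip·ft.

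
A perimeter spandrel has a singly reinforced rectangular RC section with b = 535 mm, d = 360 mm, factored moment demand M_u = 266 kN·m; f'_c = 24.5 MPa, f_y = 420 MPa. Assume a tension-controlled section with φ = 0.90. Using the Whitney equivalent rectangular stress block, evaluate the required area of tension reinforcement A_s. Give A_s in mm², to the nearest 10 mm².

M_n = M_u/φ = 266/0.90 = 295.556 kN·m.
With M_n = 0.85 f'_c a b (d − a/2), solve the quadratic for a:
a = d − √(d² − 2M_n/(0.85 f'_c b)) = 360 − √(360² − 2 × 295.556×10⁶/(0.85 × 24.5 × 535)) = 83.33 mm.
A_s = 0.85 f'_c a b / f_y = 0.85 × 24.5 × 83.33 × 535 / 420 = 2210.5 mm².

A_s ≈ 2210 mm²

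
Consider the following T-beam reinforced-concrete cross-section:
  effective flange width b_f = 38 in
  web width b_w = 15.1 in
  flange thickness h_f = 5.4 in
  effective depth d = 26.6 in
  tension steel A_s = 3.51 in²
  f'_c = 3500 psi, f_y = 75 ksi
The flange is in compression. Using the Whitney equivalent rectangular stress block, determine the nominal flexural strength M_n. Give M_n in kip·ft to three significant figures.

Tension: T = A_s f_y = 3.51 × 75 = 263.25 kips.
Try a within the flange: a = T/(0.85 f'_c b_f) = 263.25/(0.85 × 3.5 × 38) = 2.329 in.
Since a = 2.329 ≤ h_f = 5.4 in, the stress block lies entirely in the flange; analyse as a rectangular beam of width b_f.
M_n = T(d − a/2) = 263.25 × (26.6 − 1.1645) = 6695.9 kip·in.
M_n = 6695.9/12 = 557.99 kip·ft.

M_n ≈ 558 kip·ft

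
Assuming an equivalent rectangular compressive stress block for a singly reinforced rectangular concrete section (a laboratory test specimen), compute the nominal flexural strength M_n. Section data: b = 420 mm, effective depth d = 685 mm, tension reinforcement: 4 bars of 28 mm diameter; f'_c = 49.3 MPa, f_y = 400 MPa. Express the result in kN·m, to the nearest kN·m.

A_s = 4 × 616 = 2464 mm².
T = A_s f_y = 2464 × 400 = 985600 N = 985.6 kN.
From C = T: a = T/(0.85 f'_c b) = 985600/(0.85 × 49.3 × 420) = 56.00 mm.
M_n = T(d − a/2) = 985.6 kN × (685 − 28) mm = 647.54 kN·m.

M_n ≈ 648 kN·m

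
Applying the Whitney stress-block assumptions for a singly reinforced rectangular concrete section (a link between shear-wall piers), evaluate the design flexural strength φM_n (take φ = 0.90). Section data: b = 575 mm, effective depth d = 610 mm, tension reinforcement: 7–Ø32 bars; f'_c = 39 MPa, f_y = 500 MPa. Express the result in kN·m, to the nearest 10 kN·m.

φM_n ≈ 1360 kN·m

A_s = 7 × 804 = 5628 mm².
T = A_s f_y = 5628 × 500 = 2814000 N = 2814 kN.
From C = T: a = T/(0.85 f'_c b) = 2814000/(0.85 × 39 × 575) = 147.63 mm.
M_n = T(d − a/2) = 2814 kN × (610 − 73.815) mm = 1508.82 kN·m.
φM_n = 0.90 × 1508.82 = 1357.94 kN·m.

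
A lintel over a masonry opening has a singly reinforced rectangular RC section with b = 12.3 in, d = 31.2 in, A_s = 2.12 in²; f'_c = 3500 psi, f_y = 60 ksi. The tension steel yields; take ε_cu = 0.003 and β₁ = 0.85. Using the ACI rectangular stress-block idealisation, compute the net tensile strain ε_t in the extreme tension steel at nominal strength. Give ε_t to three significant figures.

a = A_s f_y/(0.85 f'_c b) = 3.476 in.
β₁ = 0.85, so c = a/β₁ = 3.476/0.85 = 4.089 in.
From the linear strain diagram with ε_cu = 0.003: ε_t = 0.003 (d − c)/c = 0.003 × (31.2 − 4.089)/4.089 = 0.0199.
Since ε_t ≥ 0.005, the section is tension-controlled.

ε_t ≈ 0.0199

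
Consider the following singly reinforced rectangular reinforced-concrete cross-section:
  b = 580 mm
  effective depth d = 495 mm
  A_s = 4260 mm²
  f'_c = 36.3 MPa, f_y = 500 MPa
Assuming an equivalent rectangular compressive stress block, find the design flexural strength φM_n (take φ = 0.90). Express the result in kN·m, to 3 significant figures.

T = A_s f_y = 4260 × 500 = 2130000 N = 2130 kN.
From C = T: a = T/(0.85 f'_c b) = 2130000/(0.85 × 36.3 × 580) = 119.02 mm.
M_n = T(d − a/2) = 2130 kN × (495 − 59.51) mm = 927.59 kN·m.
φM_n = 0.90 × 927.59 = 834.83 kN·m.

φM_n ≈ 835 kN·m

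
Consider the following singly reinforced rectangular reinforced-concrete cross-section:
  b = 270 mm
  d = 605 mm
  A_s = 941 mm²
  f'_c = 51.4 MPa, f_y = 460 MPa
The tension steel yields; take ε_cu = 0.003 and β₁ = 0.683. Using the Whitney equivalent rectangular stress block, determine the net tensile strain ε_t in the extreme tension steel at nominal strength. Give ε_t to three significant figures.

ε_t ≈ 0.0308

a = A_s f_y/(0.85 f'_c b) = 36.69 mm.
β₁ = 0.683, so c = a/β₁ = 36.69/0.683 = 53.72 mm.
From the linear strain diagram with ε_cu = 0.003: ε_t = 0.003 (d − c)/c = 0.003 × (605 − 53.72)/53.72 = 0.0308.
Since ε_t ≥ 0.005, the section is tension-controlled.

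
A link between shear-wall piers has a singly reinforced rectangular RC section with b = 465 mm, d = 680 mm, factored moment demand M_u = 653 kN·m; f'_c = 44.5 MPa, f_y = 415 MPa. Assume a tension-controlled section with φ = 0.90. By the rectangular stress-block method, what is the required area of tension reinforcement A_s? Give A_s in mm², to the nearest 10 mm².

A_s ≈ 2700 mm²

M_n = M_u/φ = 653/0.90 = 725.556 kN·m.
With M_n = 0.85 f'_c a b (d − a/2), solve the quadratic for a:
a = d − √(d² − 2M_n/(0.85 f'_c b)) = 680 − √(680² − 2 × 725.556×10⁶/(0.85 × 44.5 × 465)) = 63.64 mm.
A_s = 0.85 f'_c a b / f_y = 0.85 × 44.5 × 63.64 × 465 / 415 = 2697.2 mm².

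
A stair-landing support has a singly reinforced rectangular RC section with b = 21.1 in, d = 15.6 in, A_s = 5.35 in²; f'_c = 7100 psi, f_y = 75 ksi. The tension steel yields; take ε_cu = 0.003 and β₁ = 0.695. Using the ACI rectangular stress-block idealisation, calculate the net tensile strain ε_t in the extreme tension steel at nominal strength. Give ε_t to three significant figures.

ε_t ≈ 0.00732

a = A_s f_y/(0.85 f'_c b) = 3.151 in.
β₁ = 0.695, so c = a/β₁ = 3.151/0.695 = 4.534 in.
From the linear strain diagram with ε_cu = 0.003: ε_t = 0.003 (d − c)/c = 0.003 × (15.6 − 4.534)/4.534 = 0.00732.
Since ε_t ≥ 0.005, the section is tension-controlled.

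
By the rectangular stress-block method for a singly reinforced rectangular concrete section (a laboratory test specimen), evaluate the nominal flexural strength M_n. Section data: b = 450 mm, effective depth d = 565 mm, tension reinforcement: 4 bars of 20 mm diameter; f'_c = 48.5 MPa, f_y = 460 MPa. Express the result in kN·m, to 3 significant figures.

M_n ≈ 317 kN·m

A_s = 4 × 314 = 1256 mm².
T = A_s f_y = 1256 × 460 = 577760 N = 577.76 kN.
From C = T: a = T/(0.85 f'_c b) = 577760/(0.85 × 48.5 × 450) = 31.14 mm.
M_n = T(d − a/2) = 577.76 kN × (565 − 15.57) mm = 317.44 kN·m.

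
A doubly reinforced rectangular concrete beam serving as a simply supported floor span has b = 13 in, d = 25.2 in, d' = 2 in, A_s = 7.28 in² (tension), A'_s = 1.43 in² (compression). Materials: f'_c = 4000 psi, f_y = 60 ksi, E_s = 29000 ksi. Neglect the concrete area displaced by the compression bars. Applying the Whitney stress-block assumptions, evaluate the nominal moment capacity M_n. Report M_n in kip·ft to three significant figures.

Assume both steels yield.
a = (A_s − A'_s) f_y/(0.85 f'_c b) = (7.28 − 1.43) × 60/(0.85 × 4 × 13) = 7.941 in.
c = a/β₁ = 7.941/0.85 = 9.342 in; ε'_s = 0.003(c − d')/c = 0.0024 ≥ ε_y = 0.0021, so the compression steel yields.
M_n = (A_s − A'_s) f_y (d − a/2) + A'_s f_y (d − d') = 351 × (25.2 − 3.9705) + 85.8 × (25.2 − 2) = 7451.6 + 1990.6 = 9442.2 kip·in = 9442.2/12 = 786.85 kip·ft.

M_n ≈ 787 kip·ft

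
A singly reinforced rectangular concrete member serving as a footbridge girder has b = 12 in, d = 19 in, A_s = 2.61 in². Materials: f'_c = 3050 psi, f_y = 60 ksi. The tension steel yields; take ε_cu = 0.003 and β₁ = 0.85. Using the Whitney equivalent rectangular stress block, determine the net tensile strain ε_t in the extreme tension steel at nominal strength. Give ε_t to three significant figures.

ε_t ≈ 0.00663

a = A_s f_y/(0.85 f'_c b) = 5.034 in.
β₁ = 0.85, so c = a/β₁ = 5.034/0.85 = 5.922 in.
From the linear strain diagram with ε_cu = 0.003: ε_t = 0.003 (d − c)/c = 0.003 × (19 − 5.922)/5.922 = 0.00663.
Since ε_t ≥ 0.005, the section is tension-controlled.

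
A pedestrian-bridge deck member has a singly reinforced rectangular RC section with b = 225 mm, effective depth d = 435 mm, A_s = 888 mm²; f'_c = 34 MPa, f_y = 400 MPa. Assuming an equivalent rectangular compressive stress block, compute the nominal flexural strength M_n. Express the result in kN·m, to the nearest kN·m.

M_n ≈ 145 kN·m

T = A_s f_y = 888 × 400 = 355200 N = 355.2 kN.
From C = T: a = T/(0.85 f'_c b) = 355200/(0.85 × 34 × 225) = 54.63 mm.
M_n = T(d − a/2) = 355.2 kN × (435 − 27.315) mm = 144.81 kN·m.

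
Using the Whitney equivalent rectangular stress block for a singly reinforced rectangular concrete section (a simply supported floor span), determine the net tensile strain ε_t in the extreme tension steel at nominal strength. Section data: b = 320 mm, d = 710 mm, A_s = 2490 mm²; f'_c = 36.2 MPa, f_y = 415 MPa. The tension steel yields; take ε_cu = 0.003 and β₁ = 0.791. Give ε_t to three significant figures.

a = A_s f_y/(0.85 f'_c b) = 104.95 mm.
β₁ = 0.791, so c = a/β₁ = 104.95/0.791 = 132.68 mm.
From the linear strain diagram with ε_cu = 0.003: ε_t = 0.003 (d − c)/c = 0.003 × (710 − 132.68)/132.68 = 0.0131.
Since ε_t ≥ 0.005, the section is tension-controlled.

ε_t ≈ 0.0131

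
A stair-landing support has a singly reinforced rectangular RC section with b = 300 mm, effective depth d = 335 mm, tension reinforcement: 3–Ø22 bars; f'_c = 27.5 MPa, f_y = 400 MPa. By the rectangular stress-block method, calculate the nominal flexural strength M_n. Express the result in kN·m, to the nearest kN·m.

M_n ≈ 138 kN·m

A_s = 3 × 380 = 1140 mm².
T = A_s f_y = 1140 × 400 = 456000 N = 456 kN.
From C = T: a = T/(0.85 f'_c b) = 456000/(0.85 × 27.5 × 300) = 65.03 mm.
M_n = T(d − a/2) = 456 kN × (335 − 32.515) mm = 137.93 kN·m.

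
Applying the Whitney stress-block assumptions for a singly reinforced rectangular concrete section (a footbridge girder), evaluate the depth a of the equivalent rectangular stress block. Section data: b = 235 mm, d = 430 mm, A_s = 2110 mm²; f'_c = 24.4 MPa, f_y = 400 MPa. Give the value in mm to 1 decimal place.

T = A_s f_y = 2110 × 400 = 844000 N = 844 kN.
Setting C = 0.85 f'_c a b equal to T: a = 844000/(0.85 × 24.4 × 235) = 173.2 mm.

a ≈ 173.2 mm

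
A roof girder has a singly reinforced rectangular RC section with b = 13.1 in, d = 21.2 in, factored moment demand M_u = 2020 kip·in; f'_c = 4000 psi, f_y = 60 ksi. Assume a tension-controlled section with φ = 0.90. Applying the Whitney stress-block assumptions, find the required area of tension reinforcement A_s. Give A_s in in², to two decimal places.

A_s ≈ 1.88 in²

M_n = M_u/φ = 2020/0.90 = 2244.44 kip·in.
From M_n = 0.85 f'_c a b (d − a/2):
a = d − √(d² − 2M_n/(0.85 f'_c b)) = 21.2 − √(21.2² − 2 × 2244.44/(0.85 × 4 × 13.1)) = 2.528 in.
A_s = 0.85 f'_c a b / f_y = 0.85 × 4 × 2.528 × 13.1 / 60 = 1.877 in².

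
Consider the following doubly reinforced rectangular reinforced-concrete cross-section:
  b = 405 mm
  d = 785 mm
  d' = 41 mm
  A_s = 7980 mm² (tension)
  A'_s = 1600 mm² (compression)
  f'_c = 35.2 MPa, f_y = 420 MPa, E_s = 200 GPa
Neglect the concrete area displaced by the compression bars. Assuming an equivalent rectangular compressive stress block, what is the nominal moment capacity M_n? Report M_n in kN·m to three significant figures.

Assume both tension and compression steel yield.
Net tension couple steel: A_s − A'_s = 6380 mm².
a = (A_s − A'_s) f_y / (0.85 f'_c b) = 2679600/(0.85 × 35.2 × 405) = 221.13 mm.
c = a/β₁ = 221.13/0.799 = 276.76 mm; ε'_s = 0.003(c − d')/c = 0.0026 ≥ f_y/E_s = 0.0021, so compression steel does yield.
M_n = (A_s − A'_s) f_y (d − a/2) + A'_s f_y (d − d') = [2679600 × (785 − 110.565) + 672000 × (785 − 41)] × 10⁻⁶ = 1807.22 + 499.97 = 2307.19 kN·m.

M_n ≈ 2310 kN·m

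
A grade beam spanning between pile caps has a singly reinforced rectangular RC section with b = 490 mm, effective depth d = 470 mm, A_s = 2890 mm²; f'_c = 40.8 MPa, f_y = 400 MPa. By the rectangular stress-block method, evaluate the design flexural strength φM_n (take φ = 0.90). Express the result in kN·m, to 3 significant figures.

T = A_s f_y = 2890 × 400 = 1156000 N = 1156 kN.
From C = T: a = T/(0.85 f'_c b) = 1156000/(0.85 × 40.8 × 490) = 68.03 mm.
M_n = T(d − a/2) = 1156 kN × (470 − 34.015) mm = 504.00 kN·m.
φM_n = 0.90 × 504.00 = 453.60 kN·m.

φM_n ≈ 454 kN·m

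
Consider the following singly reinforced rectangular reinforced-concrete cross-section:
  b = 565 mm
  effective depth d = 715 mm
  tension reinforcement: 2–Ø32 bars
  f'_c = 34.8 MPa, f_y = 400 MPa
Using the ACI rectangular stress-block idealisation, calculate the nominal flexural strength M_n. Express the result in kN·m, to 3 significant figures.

M_n ≈ 448 kN·m

A_s = 2 × 804 = 1608 mm².
T = A_s f_y = 1608 × 400 = 643200 N = 643.2 kN.
From C = T: a = T/(0.85 f'_c b) = 643200/(0.85 × 34.8 × 565) = 38.49 mm.
M_n = T(d − a/2) = 643.2 kN × (715 − 19.245) mm = 447.51 kN·m.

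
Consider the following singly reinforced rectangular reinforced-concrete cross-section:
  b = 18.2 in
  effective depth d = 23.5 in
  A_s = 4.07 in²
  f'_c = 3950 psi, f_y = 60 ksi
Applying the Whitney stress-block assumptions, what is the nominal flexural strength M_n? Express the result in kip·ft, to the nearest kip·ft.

M_n ≈ 438 kip·ft

T = A_s f_y = 4.07 × 60 = 244.2 kips.
a = T/(0.85 f'_c b) = 244.2/(0.85 × 3.95 × 18.2) = 3.996 in.
M_n = T(d − a/2) = 244.2 × (23.5 − 1.998) = 5250.8 kip·in = 5250.8/12 = 437.57 kip·ft.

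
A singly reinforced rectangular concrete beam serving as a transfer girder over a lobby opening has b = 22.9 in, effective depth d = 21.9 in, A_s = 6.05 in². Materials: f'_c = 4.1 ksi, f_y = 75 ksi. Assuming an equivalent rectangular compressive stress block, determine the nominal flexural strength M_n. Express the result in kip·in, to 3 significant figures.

M_n ≈ 8650 kip·in

T = A_s f_y = 6.05 × 75 = 453.75 kips.
a = T/(0.85 f'_c b) = 453.75/(0.85 × 4.1 × 22.9) = 5.686 in.
M_n = T(d − a/2) = 453.75 × (21.9 − 2.843) = 8647.1 kip·in.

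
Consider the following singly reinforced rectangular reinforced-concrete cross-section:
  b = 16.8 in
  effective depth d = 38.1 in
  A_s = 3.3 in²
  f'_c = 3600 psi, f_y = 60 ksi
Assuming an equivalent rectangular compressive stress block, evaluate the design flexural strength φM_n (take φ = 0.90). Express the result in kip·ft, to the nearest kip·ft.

φM_n ≈ 537 kip·ft

T = A_s f_y = 3.3 × 60 = 198 kips.
a = T/(0.85 f'_c b) = 198/(0.85 × 3.6 × 16.8) = 3.852 in.
M_n = T(d − a/2) = 198 × (38.1 − 1.926) = 7162.5 kip·in = 7162.5/12 = 596.88 kip·ft.
φM_n = 0.90 × 596.88 = 537.19 kip·ft.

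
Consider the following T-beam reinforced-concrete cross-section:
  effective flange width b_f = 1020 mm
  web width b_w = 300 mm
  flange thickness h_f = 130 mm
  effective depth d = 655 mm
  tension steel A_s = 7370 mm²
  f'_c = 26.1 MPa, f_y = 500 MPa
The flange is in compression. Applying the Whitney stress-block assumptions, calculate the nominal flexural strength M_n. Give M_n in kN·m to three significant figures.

Tension: T = A_s f_y = 7370 × 500 = 3685000 N.
Try a within the flange: a = T/(0.85 f'_c b_f) = 3685000/(0.85 × 26.1 × 1020) = 162.85 mm.
a = 162.85 > h_f = 130 mm: the block extends into the web. Split into flange-overhang and web parts.
C_f = 0.85 f'_c (b_f − b_w) h_f = 0.85 × 26.1 × (1020 − 300) × 130 = 2076516 N.
Remaining web compression depth: a_w = (T − C_f)/(0.85 f'_c b_w) = (3685000 − 2076516)/(0.85 × 26.1 × 300) = 241.68 mm.
M_n = C_f(d − h_f/2) + (T − C_f)(d − a_w/2) = 2076516 × (655 − 65) + 1608484 × (655 − 120.84) = 1225.14 + 859.19 = 2084.33 × 10⁶ N·mm.
M_n = 2084.33 kN·m.

M_n ≈ 2080 kN·m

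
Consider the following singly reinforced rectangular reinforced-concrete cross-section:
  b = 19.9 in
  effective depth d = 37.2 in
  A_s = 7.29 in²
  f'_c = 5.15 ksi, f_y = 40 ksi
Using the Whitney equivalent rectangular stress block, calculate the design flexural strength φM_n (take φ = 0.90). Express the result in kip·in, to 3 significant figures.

φM_n ≈ 9320 kip·in

T = A_s f_y = 7.29 × 40 = 291.6 kips.
a = T/(0.85 f'_c b) = 291.6/(0.85 × 5.15 × 19.9) = 3.347 in.
M_n = T(d − a/2) = 291.6 × (37.2 − 1.6735) = 10359.5 kip·in.
φM_n = 0.90 × 10359.5 = 9323.6 kip·in.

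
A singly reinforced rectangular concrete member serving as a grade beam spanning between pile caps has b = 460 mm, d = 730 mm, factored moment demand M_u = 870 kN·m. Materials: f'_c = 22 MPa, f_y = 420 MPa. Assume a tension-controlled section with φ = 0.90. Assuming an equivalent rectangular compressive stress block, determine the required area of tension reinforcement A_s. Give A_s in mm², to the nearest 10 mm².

A_s ≈ 3580 mm²

M_n = M_u/φ = 870/0.90 = 966.667 kN·m.
With M_n = 0.85 f'_c a b (d − a/2), solve the quadratic for a:
a = d − √(d² − 2M_n/(0.85 f'_c b)) = 730 − √(730² − 2 × 966.667×10⁶/(0.85 × 22 × 460)) = 174.89 mm.
A_s = 0.85 f'_c a b / f_y = 0.85 × 22 × 174.89 × 460 / 420 = 3581.9 mm².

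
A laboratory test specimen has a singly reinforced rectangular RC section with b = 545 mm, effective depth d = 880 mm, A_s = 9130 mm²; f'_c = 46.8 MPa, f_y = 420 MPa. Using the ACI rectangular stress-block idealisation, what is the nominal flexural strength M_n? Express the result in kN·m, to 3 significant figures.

M_n ≈ 3040 kN·m

T = A_s f_y = 9130 × 420 = 3834600 N = 3834.6 kN.
From C = T: a = T/(0.85 f'_c b) = 3834600/(0.85 × 46.8 × 545) = 176.87 mm.
M_n = T(d − a/2) = 3834.6 kN × (880 − 88.435) mm = 3035.34 kN·m.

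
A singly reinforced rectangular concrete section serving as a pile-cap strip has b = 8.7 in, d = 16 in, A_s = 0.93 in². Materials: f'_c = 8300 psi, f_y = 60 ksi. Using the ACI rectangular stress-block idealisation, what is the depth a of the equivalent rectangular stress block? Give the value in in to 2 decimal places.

a ≈ 0.91 in

T = A_s f_y = 0.93 × 60 = 55.8 kips.
a = T/(0.85 f'_c b) = 55.8/(0.85 × 8.3 × 8.7) = 0.91 in.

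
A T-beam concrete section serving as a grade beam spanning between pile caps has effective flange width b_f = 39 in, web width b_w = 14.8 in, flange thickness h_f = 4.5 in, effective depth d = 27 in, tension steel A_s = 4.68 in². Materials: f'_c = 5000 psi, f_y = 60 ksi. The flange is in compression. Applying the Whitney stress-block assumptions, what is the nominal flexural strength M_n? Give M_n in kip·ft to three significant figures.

Tension: T = A_s f_y = 4.68 × 60 = 280.8 kips.
Try a within the flange: a = T/(0.85 f'_c b_f) = 280.8/(0.85 × 5 × 39) = 1.694 in.
Since a = 1.694 ≤ h_f = 4.5 in, the stress block lies entirely in the flange; analyse as a rectangular beam of width b_f.
M_n = T(d − a/2) = 280.8 × (27 − 0.847) = 7343.8 kip·in.
M_n = 7343.8/12 = 611.98 kip·ft.

M_n ≈ 612 kip·ft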